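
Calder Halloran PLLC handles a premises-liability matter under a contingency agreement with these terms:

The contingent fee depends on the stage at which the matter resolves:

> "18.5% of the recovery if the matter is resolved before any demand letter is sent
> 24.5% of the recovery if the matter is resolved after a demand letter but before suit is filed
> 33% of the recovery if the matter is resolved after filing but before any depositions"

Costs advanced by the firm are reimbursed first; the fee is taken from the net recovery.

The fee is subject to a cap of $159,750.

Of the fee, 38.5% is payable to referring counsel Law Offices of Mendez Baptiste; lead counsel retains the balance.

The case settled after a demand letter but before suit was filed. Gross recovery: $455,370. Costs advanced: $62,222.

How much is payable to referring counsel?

Fee base (net of costs): $455,370 − $62,222 = $393,148
The matter settled after a demand letter but before suit was filed, so the 24.5% rate applies.
$393,148 × 24.5% = $96,321.26
$96,321.26 is under the $159,750 cap.
Referral share: 38.5% of $96,321.26 = $37,083.69; lead counsel retains $96,321.26 − $37,083.69 = $59,237.57.

$37,083.69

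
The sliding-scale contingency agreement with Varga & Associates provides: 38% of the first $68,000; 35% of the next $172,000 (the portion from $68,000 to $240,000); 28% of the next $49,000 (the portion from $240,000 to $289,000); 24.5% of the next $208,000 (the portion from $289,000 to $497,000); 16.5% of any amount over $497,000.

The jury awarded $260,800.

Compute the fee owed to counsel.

$91,864.00

First $68,000 at 38% = $25,840.00
Next $172,000 at 35% = $60,200.00
Remaining $20,800 at 28% = $5,824.00
Fee: $25,840.00 + $60,200.00 + $5,824.00 = $91,864.00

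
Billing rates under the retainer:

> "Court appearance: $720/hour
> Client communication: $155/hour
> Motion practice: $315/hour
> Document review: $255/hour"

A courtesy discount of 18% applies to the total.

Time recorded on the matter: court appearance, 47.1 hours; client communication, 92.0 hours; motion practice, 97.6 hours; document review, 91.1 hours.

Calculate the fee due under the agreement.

$83,760.13

Court appearance: 47.1 × $720 = $33,912.00
Client communication: 92.0 × $155 = $14,260.00
Motion practice: 97.6 × $315 = $30,744.00
Document review: 91.1 × $255 = $23,230.50
Subtotal: $102,146.50
Less 18% discount: −$18,386.37
Total: $102,146.50 − $18,386.37 = $83,760.13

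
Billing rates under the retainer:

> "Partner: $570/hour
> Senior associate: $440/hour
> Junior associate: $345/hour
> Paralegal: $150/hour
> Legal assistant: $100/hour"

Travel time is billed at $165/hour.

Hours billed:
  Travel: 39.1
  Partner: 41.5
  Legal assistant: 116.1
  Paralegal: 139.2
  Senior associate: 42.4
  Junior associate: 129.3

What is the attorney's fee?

$125,861.00

Partner: 41.5 × $570 = $23,655.00
Senior associate: 42.4 × $440 = $18,656.00
Junior associate: 129.3 × $345 = $44,608.50
Paralegal: 139.2 × $150 = $20,880.00
Legal assistant: 116.1 × $100 = $11,610.00
Subtotal: $23,655.00 + $18,656.00 + $44,608.50 + $20,880.00 + $11,610.00 = $119,409.50
Travel: 39.1 × $165 = $6,451.50
Total: $119,409.50 + $6,451.50 = $125,861.00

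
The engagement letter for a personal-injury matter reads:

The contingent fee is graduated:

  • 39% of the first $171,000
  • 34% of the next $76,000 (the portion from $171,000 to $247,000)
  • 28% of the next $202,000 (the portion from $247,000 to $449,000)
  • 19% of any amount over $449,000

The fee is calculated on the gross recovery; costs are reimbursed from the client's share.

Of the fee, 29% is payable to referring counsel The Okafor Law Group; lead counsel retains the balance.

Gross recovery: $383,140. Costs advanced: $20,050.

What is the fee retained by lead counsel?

$92,760.93

Fee base is the gross recovery, $383,140; costs are reimbursed separately.
First $171,000 at 39% = $66,690.00
Next $76,000 at 34% = $25,840.00
Remaining $136,140 at 28% = $38,119.20
Fee: $66,690.00 + $25,840.00 + $38,119.20 = $130,649.20
Referral share: 29% of $130,649.20 = $37,888.27; lead counsel retains $130,649.20 − $37,888.27 = $92,760.93.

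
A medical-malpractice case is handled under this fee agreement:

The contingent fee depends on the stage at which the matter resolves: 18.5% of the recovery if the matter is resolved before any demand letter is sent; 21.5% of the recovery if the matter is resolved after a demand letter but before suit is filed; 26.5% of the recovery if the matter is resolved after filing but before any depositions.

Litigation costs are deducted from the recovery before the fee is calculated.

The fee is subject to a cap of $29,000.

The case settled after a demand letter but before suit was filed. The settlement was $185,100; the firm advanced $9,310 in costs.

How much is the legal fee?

Fee base (net of costs): $185,100 − $9,310 = $175,790
The matter settled after a demand letter but before suit was filed, so the 21.5% rate applies.
$175,790 × 21.5% = $37,794.85
$37,794.85 exceeds the $29,000 cap, so the fee is capped at $29,000.00.

$29,000.00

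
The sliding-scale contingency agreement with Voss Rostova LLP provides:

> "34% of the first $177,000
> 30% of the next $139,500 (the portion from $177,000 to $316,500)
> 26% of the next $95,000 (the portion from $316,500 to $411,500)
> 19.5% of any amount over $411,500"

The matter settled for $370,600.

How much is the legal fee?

$116,096.00

First $177,000 at 34% = $60,180.00
Next $139,500 at 30% = $41,850.00
Remaining $54,100 at 26% = $14,066.00
Fee: $60,180.00 + $41,850.00 + $14,066.00 = $116,096.00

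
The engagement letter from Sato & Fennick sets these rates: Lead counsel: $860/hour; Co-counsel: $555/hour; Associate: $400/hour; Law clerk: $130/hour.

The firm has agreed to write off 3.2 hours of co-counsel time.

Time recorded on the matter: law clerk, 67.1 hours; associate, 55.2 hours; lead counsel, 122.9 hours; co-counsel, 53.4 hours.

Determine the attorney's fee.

$164,358.00

Lead counsel: 122.9 × $860 = $105,694.00
Co-counsel: 53.4 × $555 = $29,637.00
Associate: 55.2 × $400 = $22,080.00
Law clerk: 67.1 × $130 = $8,723.00
Subtotal: $166,134.00
Write-off: 3.2 × $555 = $1,776.00
Total: $166,134.00 − $1,776.00 = $164,358.00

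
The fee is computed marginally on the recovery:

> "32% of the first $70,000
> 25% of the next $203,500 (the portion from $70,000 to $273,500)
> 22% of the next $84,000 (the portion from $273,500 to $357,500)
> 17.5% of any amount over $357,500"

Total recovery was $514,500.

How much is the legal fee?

First $70,000 at 32% = $22,400.00
Next $203,500 at 25% = $50,875.00
Next $84,000 at 22% = $18,480.00
Remaining $157,000 at 17.5% = $27,475.00
Fee: $22,400.00 + $50,875.00 + $18,480.00 + $27,475.00 = $119,230.00

$119,230.00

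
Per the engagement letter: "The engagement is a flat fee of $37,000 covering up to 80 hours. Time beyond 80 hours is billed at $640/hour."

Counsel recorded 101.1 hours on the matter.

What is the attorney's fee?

$50,504.00

Flat fee: $37,000.00
Excess hours: 101.1 − 80 = 21.1
Overrun: 21.1 × $640 = $13,504.00
Total: $37,000.00 + $13,504.00 = $50,504.00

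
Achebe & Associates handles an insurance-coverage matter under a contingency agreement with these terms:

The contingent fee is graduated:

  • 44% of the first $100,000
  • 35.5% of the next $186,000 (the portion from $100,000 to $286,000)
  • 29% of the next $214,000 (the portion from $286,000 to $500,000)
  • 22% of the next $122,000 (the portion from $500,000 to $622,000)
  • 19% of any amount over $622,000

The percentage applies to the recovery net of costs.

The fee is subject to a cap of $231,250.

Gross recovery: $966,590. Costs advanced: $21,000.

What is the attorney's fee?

$231,250.00

Fee base (net of costs): $966,590 − $21,000 = $945,590
First $100,000 at 44% = $44,000.00
Next $186,000 at 35.5% = $66,030.00
Next $214,000 at 29% = $62,060.00
Next $122,000 at 22% = $26,840.00
Remaining $323,590 at 19% = $61,482.10
Fee: $44,000.00 + $66,030.00 + $62,060.00 + $26,840.00 + $61,482.10 = $260,412.10
$260,412.10 exceeds the $231,250 cap, so the fee is capped at $231,250.00.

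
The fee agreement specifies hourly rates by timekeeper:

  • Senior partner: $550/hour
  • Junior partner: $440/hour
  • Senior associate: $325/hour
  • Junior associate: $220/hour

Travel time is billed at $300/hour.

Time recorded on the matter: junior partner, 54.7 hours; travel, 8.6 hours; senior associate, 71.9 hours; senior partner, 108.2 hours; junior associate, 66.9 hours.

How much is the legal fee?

Senior partner: 108.2 × $550 = $59,510.00
Junior partner: 54.7 × $440 = $24,068.00
Senior associate: 71.9 × $325 = $23,367.50
Junior associate: 66.9 × $220 = $14,718.00
Subtotal: $59,510.00 + $24,068.00 + $23,367.50 + $14,718.00 = $121,663.50
Travel: 8.6 × $300 = $2,580.00
Total: $121,663.50 + $2,580.00 = $124,243.50

$124,243.50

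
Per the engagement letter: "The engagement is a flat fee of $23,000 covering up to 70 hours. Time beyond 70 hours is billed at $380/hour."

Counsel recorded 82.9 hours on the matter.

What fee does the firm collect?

$27,902.00

Flat fee: $23,000.00
Excess hours: 82.9 − 70 = 12.9
Overrun: 12.9 × $380 = $4,902.00
Total: $23,000.00 + $4,902.00 = $27,902.00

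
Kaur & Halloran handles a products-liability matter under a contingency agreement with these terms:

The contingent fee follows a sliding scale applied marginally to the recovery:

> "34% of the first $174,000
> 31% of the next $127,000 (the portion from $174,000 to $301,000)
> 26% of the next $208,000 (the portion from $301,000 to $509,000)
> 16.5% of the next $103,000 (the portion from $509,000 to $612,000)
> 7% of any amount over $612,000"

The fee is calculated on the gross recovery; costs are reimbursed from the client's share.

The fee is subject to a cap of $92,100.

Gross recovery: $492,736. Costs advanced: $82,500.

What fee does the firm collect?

$92,100.00

Fee base is the gross recovery, $492,736; costs are reimbursed separately.
First $174,000 at 34% = $59,160.00
Next $127,000 at 31% = $39,370.00
Remaining $191,736 at 26% = $49,851.36
Fee: $59,160.00 + $39,370.00 + $49,851.36 = $148,381.36
$148,381.36 exceeds the $92,100 cap, so the fee is capped at $92,100.00.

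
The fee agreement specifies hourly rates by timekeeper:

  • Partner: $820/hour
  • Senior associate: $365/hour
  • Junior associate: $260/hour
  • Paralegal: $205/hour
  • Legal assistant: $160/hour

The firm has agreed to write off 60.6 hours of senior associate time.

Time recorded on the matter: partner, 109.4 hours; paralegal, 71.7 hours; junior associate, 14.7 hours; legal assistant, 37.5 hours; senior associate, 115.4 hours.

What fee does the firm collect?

$134,230.50

Partner: 109.4 × $820 = $89,708.00
Senior associate: 115.4 × $365 = $42,121.00
Junior associate: 14.7 × $260 = $3,822.00
Paralegal: 71.7 × $205 = $14,698.50
Legal assistant: 37.5 × $160 = $6,000.00
Subtotal: $156,349.50
Write-off: 60.6 × $365 = $22,119.00
Total: $156,349.50 − $22,119.00 = $134,230.50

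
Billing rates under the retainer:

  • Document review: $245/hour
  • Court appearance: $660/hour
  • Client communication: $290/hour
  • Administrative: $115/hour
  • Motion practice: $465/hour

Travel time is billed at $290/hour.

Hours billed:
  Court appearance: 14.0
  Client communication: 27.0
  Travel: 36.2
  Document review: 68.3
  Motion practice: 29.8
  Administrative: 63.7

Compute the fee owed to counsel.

Document review: 68.3 × $245 = $16,733.50
Court appearance: 14.0 × $660 = $9,240.00
Client communication: 27.0 × $290 = $7,830.00
Administrative: 63.7 × $115 = $7,325.50
Motion practice: 29.8 × $465 = $13,857.00
Subtotal: $16,733.50 + $9,240.00 + $7,830.00 + $7,325.50 + $13,857.00 = $54,986.00
Travel: 36.2 × $290 = $10,498.00
Total: $54,986.00 + $10,498.00 = $65,484.00

$65,484.00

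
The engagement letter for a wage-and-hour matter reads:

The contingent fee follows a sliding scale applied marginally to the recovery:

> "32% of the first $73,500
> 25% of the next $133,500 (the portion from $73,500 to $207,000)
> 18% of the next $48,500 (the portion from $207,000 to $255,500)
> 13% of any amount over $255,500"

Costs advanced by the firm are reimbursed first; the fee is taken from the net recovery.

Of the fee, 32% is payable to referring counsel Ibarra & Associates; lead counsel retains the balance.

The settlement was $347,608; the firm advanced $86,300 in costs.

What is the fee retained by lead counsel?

$45,138.43

Fee base (net of costs): $347,608 − $86,300 = $261,308
First $73,500 at 32% = $23,520.00
Next $133,500 at 25% = $33,375.00
Next $48,500 at 18% = $8,730.00
Remaining $5,808 at 13% = $755.04
Fee: $23,520.00 + $33,375.00 + $8,730.00 + $755.04 = $66,380.04
Referral share: 32% of $66,380.04 = $21,241.61; lead counsel retains $66,380.04 − $21,241.61 = $45,138.43.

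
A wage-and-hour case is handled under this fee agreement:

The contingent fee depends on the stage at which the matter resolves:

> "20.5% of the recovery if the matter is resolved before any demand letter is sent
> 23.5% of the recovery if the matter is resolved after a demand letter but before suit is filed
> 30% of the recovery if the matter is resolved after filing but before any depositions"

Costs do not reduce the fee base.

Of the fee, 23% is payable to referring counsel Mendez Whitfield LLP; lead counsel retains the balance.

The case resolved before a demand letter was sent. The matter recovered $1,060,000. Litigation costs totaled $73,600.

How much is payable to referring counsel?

$49,979.00

Fee base is the gross recovery, $1,060,000; costs are reimbursed separately.
The matter resolved before a demand letter was sent, so the 20.5% rate applies.
$1,060,000 × 20.5% = $217,300.00
Referral share: 23% of $217,300.00 = $49,979.00; lead counsel retains $217,300.00 − $49,979.00 = $167,321.00.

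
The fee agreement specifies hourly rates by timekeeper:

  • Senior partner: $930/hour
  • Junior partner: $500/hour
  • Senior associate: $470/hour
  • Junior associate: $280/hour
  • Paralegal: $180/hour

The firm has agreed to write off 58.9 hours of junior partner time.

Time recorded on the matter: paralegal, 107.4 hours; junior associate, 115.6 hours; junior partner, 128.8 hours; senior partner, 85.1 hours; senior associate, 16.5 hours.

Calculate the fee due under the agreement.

$173,548.00

Senior partner: 85.1 × $930 = $79,143.00
Junior partner: 128.8 × $500 = $64,400.00
Senior associate: 16.5 × $470 = $7,755.00
Junior associate: 115.6 × $280 = $32,368.00
Paralegal: 107.4 × $180 = $19,332.00
Subtotal: $202,998.00
Write-off: 58.9 × $500 = $29,450.00
Total: $202,998.00 − $29,450.00 = $173,548.00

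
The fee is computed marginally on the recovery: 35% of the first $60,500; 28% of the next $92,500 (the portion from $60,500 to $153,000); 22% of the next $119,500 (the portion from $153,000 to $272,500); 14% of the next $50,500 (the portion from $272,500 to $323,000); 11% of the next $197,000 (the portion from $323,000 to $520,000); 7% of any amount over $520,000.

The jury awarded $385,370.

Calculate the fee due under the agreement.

$87,295.70

First $60,500 at 35% = $21,175.00
Next $92,500 at 28% = $25,900.00
Next $119,500 at 22% = $26,290.00
Next $50,500 at 14% = $7,070.00
Remaining $62,370 at 11% = $6,860.70
Fee: $21,175.00 + $25,900.00 + $26,290.00 + $7,070.00 + $6,860.70 = $87,295.70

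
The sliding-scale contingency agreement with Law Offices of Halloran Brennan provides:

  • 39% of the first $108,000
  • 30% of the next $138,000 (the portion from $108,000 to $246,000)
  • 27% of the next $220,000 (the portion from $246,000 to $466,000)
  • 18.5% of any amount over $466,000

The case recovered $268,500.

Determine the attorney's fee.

$89,595.00

First $108,000 at 39% = $42,120.00
Next $138,000 at 30% = $41,400.00
Remaining $22,500 at 27% = $6,075.00
Fee: $42,120.00 + $41,400.00 + $6,075.00 = $89,595.00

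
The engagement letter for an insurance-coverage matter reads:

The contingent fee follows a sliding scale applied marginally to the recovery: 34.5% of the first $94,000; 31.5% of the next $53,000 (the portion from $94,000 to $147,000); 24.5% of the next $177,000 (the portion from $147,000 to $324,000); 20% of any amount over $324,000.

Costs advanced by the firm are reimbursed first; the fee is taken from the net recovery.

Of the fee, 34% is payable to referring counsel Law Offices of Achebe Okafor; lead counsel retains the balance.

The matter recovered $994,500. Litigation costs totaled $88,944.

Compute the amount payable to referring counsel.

$70,992.41

Fee base (net of costs): $994,500 − $88,944 = $905,556
First $94,000 at 34.5% = $32,430.00
Next $53,000 at 31.5% = $16,695.00
Next $177,000 at 24.5% = $43,365.00
Remaining $581,556 at 20% = $116,311.20
Fee: $32,430.00 + $16,695.00 + $43,365.00 + $116,311.20 = $208,801.20
Referral share: 34% of $208,801.20 = $70,992.41; lead counsel retains $208,801.20 − $70,992.41 = $137,808.79.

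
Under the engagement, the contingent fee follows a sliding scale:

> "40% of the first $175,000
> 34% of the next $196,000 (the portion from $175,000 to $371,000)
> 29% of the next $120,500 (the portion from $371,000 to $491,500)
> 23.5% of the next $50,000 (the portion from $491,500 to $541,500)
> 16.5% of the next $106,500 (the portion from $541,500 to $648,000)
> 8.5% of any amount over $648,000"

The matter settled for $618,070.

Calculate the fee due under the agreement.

First $175,000 at 40% = $70,000.00
Next $196,000 at 34% = $66,640.00
Next $120,500 at 29% = $34,945.00
Next $50,000 at 23.5% = $11,750.00
Remaining $76,570 at 16.5% = $12,634.05
Fee: $70,000.00 + $66,640.00 + $34,945.00 + $11,750.00 + $12,634.05 = $195,969.05

$195,969.05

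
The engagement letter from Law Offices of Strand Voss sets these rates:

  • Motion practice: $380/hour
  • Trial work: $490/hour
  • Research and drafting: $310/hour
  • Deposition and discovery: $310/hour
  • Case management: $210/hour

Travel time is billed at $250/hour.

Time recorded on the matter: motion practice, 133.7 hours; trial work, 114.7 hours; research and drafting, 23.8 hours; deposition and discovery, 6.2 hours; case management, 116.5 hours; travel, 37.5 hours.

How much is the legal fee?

$150,149.00

Motion practice: 133.7 × $380 = $50,806.00
Trial work: 114.7 × $490 = $56,203.00
Research and drafting: 23.8 × $310 = $7,378.00
Deposition and discovery: 6.2 × $310 = $1,922.00
Case management: 116.5 × $210 = $24,465.00
Subtotal: $50,806.00 + $56,203.00 + $7,378.00 + $1,922.00 + $24,465.00 = $140,774.00
Travel: 37.5 × $250 = $9,375.00
Total: $140,774.00 + $9,375.00 = $150,149.00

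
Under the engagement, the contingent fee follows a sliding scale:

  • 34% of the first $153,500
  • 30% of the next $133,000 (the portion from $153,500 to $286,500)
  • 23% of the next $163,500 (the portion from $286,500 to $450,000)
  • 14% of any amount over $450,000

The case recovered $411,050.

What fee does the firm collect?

$120,736.50

First $153,500 at 34% = $52,190.00
Next $133,000 at 30% = $39,900.00
Remaining $124,550 at 23% = $28,646.50
Fee: $52,190.00 + $39,900.00 + $28,646.50 = $120,736.50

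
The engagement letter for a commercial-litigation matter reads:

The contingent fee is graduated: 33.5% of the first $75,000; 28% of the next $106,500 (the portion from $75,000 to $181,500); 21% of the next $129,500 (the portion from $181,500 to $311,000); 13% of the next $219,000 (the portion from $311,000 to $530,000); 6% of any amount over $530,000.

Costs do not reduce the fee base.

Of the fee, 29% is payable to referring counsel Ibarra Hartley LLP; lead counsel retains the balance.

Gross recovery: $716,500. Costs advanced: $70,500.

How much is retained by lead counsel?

$86,478.00

Fee base is the gross recovery, $716,500; costs are reimbursed separately.
First $75,000 at 33.5% = $25,125.00
Next $106,500 at 28% = $29,820.00
Next $129,500 at 21% = $27,195.00
Next $219,000 at 13% = $28,470.00
Remaining $186,500 at 6% = $11,190.00
Fee: $25,125.00 + $29,820.00 + $27,195.00 + $28,470.00 + $11,190.00 = $121,800.00
Referral share: 29% of $121,800.00 = $35,322.00; lead counsel retains $121,800.00 − $35,322.00 = $86,478.00.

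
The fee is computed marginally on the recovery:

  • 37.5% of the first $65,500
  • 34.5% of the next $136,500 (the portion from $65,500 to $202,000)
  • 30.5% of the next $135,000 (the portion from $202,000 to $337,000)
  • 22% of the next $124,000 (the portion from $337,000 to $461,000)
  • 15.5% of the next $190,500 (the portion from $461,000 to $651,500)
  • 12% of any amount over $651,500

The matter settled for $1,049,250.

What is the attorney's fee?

First $65,500 at 37.5% = $24,562.50
Next $136,500 at 34.5% = $47,092.50
Next $135,000 at 30.5% = $41,175.00
Next $124,000 at 22% = $27,280.00
Next $190,500 at 15.5% = $29,527.50
Remaining $397,750 at 12% = $47,730.00
Fee: $24,562.50 + $47,092.50 + $41,175.00 + $27,280.00 + $29,527.50 + $47,730.00 = $217,367.50

$217,367.50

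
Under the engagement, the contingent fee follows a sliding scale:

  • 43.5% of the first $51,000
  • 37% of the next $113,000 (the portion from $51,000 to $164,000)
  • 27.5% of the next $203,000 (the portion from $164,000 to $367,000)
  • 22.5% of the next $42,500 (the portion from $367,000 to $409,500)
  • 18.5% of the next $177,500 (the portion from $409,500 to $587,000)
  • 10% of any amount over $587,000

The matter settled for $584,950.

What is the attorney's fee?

First $51,000 at 43.5% = $22,185.00
Next $113,000 at 37% = $41,810.00
Next $203,000 at 27.5% = $55,825.00
Next $42,500 at 22.5% = $9,562.50
Remaining $175,450 at 18.5% = $32,458.25
Fee: $22,185.00 + $41,810.00 + $55,825.00 + $9,562.50 + $32,458.25 = $161,840.75

$161,840.75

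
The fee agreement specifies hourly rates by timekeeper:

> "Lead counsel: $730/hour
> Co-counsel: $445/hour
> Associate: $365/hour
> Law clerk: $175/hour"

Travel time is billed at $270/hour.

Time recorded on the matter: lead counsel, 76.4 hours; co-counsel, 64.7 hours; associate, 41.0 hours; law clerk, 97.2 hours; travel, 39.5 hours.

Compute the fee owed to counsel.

Lead counsel: 76.4 × $730 = $55,772.00
Co-counsel: 64.7 × $445 = $28,791.50
Associate: 41.0 × $365 = $14,965.00
Law clerk: 97.2 × $175 = $17,010.00
Subtotal: $55,772.00 + $28,791.50 + $14,965.00 + $17,010.00 = $116,538.50
Travel: 39.5 × $270 = $10,665.00
Total: $116,538.50 + $10,665.00 = $127,203.50

$127,203.50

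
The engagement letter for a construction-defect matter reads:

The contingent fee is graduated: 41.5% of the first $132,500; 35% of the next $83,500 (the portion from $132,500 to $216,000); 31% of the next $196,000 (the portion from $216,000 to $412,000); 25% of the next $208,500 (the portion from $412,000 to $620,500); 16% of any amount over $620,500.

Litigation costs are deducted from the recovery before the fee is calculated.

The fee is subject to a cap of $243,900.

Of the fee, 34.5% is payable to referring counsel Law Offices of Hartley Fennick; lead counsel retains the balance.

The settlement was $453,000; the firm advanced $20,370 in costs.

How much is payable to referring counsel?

$51,794.85

Fee base (net of costs): $453,000 − $20,370 = $432,630
First $132,500 at 41.5% = $54,987.50
Next $83,500 at 35% = $29,225.00
Next $196,000 at 31% = $60,760.00
Remaining $20,630 at 25% = $5,157.50
Fee: $54,987.50 + $29,225.00 + $60,760.00 + $5,157.50 = $150,130.00
$150,130.00 is under the $243,900 cap.
Referral share: 34.5% of $150,130.00 = $51,794.85; lead counsel retains $150,130.00 − $51,794.85 = $98,335.15.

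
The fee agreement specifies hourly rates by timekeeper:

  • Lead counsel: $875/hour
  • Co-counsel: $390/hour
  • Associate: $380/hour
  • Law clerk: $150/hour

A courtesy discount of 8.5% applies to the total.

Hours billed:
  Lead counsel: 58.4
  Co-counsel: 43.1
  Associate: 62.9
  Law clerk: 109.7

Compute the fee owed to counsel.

$99,063.39

Lead counsel: 58.4 × $875 = $51,100.00
Co-counsel: 43.1 × $390 = $16,809.00
Associate: 62.9 × $380 = $23,902.00
Law clerk: 109.7 × $150 = $16,455.00
Subtotal: $108,266.00
Less 8.5% discount: −$9,202.61
Total: $108,266.00 − $9,202.61 = $99,063.39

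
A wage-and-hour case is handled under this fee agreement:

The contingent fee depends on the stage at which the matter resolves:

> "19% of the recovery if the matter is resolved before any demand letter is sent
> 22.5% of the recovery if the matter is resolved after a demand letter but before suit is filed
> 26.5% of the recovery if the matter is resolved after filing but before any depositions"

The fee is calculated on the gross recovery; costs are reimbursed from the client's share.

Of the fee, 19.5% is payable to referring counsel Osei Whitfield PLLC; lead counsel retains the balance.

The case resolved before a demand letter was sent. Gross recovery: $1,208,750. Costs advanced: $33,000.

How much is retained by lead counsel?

$184,878.31

Fee base is the gross recovery, $1,208,750; costs are reimbursed separately.
The matter resolved before a demand letter was sent, so the 19% rate applies.
$1,208,750 × 19% = $229,662.50
Referral share: 19.5% of $229,662.50 = $44,784.19; lead counsel retains $229,662.50 − $44,784.19 = $184,878.31.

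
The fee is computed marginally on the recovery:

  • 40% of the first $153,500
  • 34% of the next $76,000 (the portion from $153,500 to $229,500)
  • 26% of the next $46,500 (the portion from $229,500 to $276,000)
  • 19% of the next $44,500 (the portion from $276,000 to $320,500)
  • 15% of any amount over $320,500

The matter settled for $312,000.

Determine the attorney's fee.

First $153,500 at 40% = $61,400.00
Next $76,000 at 34% = $25,840.00
Next $46,500 at 26% = $12,090.00
Remaining $36,000 at 19% = $6,840.00
Fee: $61,400.00 + $25,840.00 + $12,090.00 + $6,840.00 = $106,170.00

$106,170.00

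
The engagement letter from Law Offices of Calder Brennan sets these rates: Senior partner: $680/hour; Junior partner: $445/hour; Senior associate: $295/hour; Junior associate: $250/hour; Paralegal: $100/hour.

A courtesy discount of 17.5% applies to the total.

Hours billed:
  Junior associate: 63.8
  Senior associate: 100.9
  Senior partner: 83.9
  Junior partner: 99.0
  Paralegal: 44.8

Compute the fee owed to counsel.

$124,824.56

Senior partner: 83.9 × $680 = $57,052.00
Junior partner: 99.0 × $445 = $44,055.00
Senior associate: 100.9 × $295 = $29,765.50
Junior associate: 63.8 × $250 = $15,950.00
Paralegal: 44.8 × $100 = $4,480.00
Subtotal: $151,302.50
Less 17.5% discount: −$26,477.94
Total: $151,302.50 − $26,477.94 = $124,824.56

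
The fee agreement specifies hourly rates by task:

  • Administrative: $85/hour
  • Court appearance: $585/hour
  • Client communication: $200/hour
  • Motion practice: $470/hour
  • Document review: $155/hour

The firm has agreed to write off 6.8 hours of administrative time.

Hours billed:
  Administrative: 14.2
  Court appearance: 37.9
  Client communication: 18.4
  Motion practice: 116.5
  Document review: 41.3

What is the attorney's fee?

Administrative: 14.2 × $85 = $1,207.00
Court appearance: 37.9 × $585 = $22,171.50
Client communication: 18.4 × $200 = $3,680.00
Motion practice: 116.5 × $470 = $54,755.00
Document review: 41.3 × $155 = $6,401.50
Subtotal: $88,215.00
Write-off: 6.8 × $85 = $578.00
Total: $88,215.00 − $578.00 = $87,637.00

$87,637.00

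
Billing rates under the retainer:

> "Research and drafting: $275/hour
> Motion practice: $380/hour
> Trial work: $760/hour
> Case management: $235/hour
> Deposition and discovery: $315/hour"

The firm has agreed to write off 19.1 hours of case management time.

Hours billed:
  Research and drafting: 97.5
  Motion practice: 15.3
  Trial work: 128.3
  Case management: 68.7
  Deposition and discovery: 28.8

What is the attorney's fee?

Research and drafting: 97.5 × $275 = $26,812.50
Motion practice: 15.3 × $380 = $5,814.00
Trial work: 128.3 × $760 = $97,508.00
Case management: 68.7 × $235 = $16,144.50
Deposition and discovery: 28.8 × $315 = $9,072.00
Subtotal: $155,351.00
Write-off: 19.1 × $235 = $4,488.50
Total: $155,351.00 − $4,488.50 = $150,862.50

$150,862.50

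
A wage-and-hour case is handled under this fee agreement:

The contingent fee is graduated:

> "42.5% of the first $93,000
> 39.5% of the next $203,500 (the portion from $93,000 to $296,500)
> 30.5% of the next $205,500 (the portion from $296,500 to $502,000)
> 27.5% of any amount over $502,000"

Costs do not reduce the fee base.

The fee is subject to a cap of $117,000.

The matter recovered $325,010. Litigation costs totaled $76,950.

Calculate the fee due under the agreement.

Fee base is the gross recovery, $325,010; costs are reimbursed separately.
First $93,000 at 42.5% = $39,525.00
Next $203,500 at 39.5% = $80,382.50
Remaining $28,510 at 30.5% = $8,695.55
Fee: $39,525.00 + $80,382.50 + $8,695.55 = $128,603.05
$128,603.05 exceeds the $117,000 cap, so the fee is capped at $117,000.00.

$117,000.00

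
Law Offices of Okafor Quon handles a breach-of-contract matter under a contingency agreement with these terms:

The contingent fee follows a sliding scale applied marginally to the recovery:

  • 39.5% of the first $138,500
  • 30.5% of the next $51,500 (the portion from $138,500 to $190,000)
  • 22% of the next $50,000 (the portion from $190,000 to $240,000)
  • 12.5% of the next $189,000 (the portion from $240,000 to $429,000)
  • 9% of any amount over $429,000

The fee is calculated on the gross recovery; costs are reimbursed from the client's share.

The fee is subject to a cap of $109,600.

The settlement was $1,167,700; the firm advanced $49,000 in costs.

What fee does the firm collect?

$109,600.00

Fee base is the gross recovery, $1,167,700; costs are reimbursed separately.
First $138,500 at 39.5% = $54,707.50
Next $51,500 at 30.5% = $15,707.50
Next $50,000 at 22% = $11,000.00
Next $189,000 at 12.5% = $23,625.00
Remaining $738,700 at 9% = $66,483.00
Fee: $54,707.50 + $15,707.50 + $11,000.00 + $23,625.00 + $66,483.00 = $171,523.00
$171,523.00 exceeds the $109,600 cap, so the fee is capped at $109,600.00.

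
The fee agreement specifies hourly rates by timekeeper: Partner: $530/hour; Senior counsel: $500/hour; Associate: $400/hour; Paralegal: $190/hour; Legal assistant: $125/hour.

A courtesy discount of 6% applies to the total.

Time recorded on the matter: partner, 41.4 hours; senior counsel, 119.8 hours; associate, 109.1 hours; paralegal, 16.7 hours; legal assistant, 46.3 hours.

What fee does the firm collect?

Partner: 41.4 × $530 = $21,942.00
Senior counsel: 119.8 × $500 = $59,900.00
Associate: 109.1 × $400 = $43,640.00
Paralegal: 16.7 × $190 = $3,173.00
Legal assistant: 46.3 × $125 = $5,787.50
Subtotal: $134,442.50
Less 6% discount: −$8,066.55
Total: $134,442.50 − $8,066.55 = $126,375.95

$126,375.95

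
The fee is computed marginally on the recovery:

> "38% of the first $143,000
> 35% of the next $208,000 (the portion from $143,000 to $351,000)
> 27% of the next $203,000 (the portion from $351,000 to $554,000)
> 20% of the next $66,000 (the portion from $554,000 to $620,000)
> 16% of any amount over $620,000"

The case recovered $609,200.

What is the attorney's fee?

$192,990.00

First $143,000 at 38% = $54,340.00
Next $208,000 at 35% = $72,800.00
Next $203,000 at 27% = $54,810.00
Remaining $55,200 at 20% = $11,040.00
Fee: $54,340.00 + $72,800.00 + $54,810.00 + $11,040.00 = $192,990.00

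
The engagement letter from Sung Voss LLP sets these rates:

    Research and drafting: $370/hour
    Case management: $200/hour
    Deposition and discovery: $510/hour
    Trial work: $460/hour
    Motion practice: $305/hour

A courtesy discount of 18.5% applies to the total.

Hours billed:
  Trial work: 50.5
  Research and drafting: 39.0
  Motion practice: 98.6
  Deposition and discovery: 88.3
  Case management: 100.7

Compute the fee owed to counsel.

$108,318.39

Research and drafting: 39.0 × $370 = $14,430.00
Case management: 100.7 × $200 = $20,140.00
Deposition and discovery: 88.3 × $510 = $45,033.00
Trial work: 50.5 × $460 = $23,230.00
Motion practice: 98.6 × $305 = $30,073.00
Subtotal: $132,906.00
Less 18.5% discount: −$24,587.61
Total: $132,906.00 − $24,587.61 = $108,318.39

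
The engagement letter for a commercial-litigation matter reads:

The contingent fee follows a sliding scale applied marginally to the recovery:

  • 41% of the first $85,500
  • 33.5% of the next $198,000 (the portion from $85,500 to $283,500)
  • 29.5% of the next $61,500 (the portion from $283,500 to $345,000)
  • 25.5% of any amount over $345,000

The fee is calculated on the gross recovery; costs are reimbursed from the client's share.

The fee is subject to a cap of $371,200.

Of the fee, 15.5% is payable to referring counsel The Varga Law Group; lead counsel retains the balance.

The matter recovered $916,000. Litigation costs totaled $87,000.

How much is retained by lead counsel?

$224,036.96

Fee base is the gross recovery, $916,000; costs are reimbursed separately.
First $85,500 at 41% = $35,055.00
Next $198,000 at 33.5% = $66,330.00
Next $61,500 at 29.5% = $18,142.50
Remaining $571,000 at 25.5% = $145,605.00
Fee: $35,055.00 + $66,330.00 + $18,142.50 + $145,605.00 = $265,132.50
$265,132.50 is under the $371,200 cap.
Referral share: 15.5% of $265,132.50 = $41,095.54; lead counsel retains $265,132.50 − $41,095.54 = $224,036.96.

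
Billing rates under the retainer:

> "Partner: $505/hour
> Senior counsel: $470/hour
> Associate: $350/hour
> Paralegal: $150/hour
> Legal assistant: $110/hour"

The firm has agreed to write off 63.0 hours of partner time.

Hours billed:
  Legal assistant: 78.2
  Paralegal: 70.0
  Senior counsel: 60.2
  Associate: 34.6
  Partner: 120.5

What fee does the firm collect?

Partner: 120.5 × $505 = $60,852.50
Senior counsel: 60.2 × $470 = $28,294.00
Associate: 34.6 × $350 = $12,110.00
Paralegal: 70.0 × $150 = $10,500.00
Legal assistant: 78.2 × $110 = $8,602.00
Subtotal: $120,358.50
Write-off: 63.0 × $505 = $31,815.00
Total: $120,358.50 − $31,815.00 = $88,543.50

$88,543.50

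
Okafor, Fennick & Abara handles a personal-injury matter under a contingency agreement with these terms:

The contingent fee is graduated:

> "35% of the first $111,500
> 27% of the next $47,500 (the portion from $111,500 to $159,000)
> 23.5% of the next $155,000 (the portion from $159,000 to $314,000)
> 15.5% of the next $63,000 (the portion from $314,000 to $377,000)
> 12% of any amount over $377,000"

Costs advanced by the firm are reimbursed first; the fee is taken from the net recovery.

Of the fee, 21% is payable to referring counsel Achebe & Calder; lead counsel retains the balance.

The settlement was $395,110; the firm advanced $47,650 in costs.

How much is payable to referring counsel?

$19,626.87

Fee base (net of costs): $395,110 − $47,650 = $347,460
First $111,500 at 35% = $39,025.00
Next $47,500 at 27% = $12,825.00
Next $155,000 at 23.5% = $36,425.00
Remaining $33,460 at 15.5% = $5,186.30
Fee: $39,025.00 + $12,825.00 + $36,425.00 + $5,186.30 = $93,461.30
Referral share: 21% of $93,461.30 = $19,626.87; lead counsel retains $93,461.30 − $19,626.87 = $73,834.43.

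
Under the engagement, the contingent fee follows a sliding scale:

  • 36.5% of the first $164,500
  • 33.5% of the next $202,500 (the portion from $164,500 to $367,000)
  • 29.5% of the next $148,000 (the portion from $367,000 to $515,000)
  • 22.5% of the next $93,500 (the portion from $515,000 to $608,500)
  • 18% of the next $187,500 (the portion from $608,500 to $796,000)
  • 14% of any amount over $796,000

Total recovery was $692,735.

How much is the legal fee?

$207,739.80

First $164,500 at 36.5% = $60,042.50
Next $202,500 at 33.5% = $67,837.50
Next $148,000 at 29.5% = $43,660.00
Next $93,500 at 22.5% = $21,037.50
Remaining $84,235 at 18% = $15,162.30
Fee: $60,042.50 + $67,837.50 + $43,660.00 + $21,037.50 + $15,162.30 = $207,739.80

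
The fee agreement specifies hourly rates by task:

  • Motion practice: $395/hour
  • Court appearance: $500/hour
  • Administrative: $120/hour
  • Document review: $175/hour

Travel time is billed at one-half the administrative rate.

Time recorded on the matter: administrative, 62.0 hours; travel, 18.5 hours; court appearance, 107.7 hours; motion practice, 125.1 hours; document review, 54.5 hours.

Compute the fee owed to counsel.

Motion practice: 125.1 × $395 = $49,414.50
Court appearance: 107.7 × $500 = $53,850.00
Administrative: 62.0 × $120 = $7,440.00
Document review: 54.5 × $175 = $9,537.50
Subtotal: $49,414.50 + $53,850.00 + $7,440.00 + $9,537.50 = $120,242.00
Travel: 18.5 × ($120 ÷ 2) = 18.5 × $60.00 = $1,110.00
Total: $120,242.00 + $1,110.00 = $121,352.00

$121,352.00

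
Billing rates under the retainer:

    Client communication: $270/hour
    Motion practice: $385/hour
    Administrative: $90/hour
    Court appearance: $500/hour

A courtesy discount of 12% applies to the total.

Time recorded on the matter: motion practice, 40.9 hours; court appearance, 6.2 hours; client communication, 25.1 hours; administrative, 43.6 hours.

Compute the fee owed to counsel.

$26,001.80

Client communication: 25.1 × $270 = $6,777.00
Motion practice: 40.9 × $385 = $15,746.50
Administrative: 43.6 × $90 = $3,924.00
Court appearance: 6.2 × $500 = $3,100.00
Subtotal: $29,547.50
Less 12% discount: −$3,545.70
Total: $29,547.50 − $3,545.70 = $26,001.80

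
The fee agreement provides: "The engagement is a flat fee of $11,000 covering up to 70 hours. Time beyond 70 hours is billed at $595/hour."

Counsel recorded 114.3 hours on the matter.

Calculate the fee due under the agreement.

$37,358.50

Flat fee: $11,000.00
Excess hours: 114.3 − 70 = 44.3
Overrun: 44.3 × $595 = $26,358.50
Total: $11,000.00 + $26,358.50 = $37,358.50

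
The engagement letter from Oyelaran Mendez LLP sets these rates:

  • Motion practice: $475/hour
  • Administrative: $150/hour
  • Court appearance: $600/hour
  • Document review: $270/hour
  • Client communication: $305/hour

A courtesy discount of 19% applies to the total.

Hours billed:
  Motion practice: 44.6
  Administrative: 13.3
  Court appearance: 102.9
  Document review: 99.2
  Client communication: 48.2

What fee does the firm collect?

Motion practice: 44.6 × $475 = $21,185.00
Administrative: 13.3 × $150 = $1,995.00
Court appearance: 102.9 × $600 = $61,740.00
Document review: 99.2 × $270 = $26,784.00
Client communication: 48.2 × $305 = $14,701.00
Subtotal: $126,405.00
Less 19% discount: −$24,016.95
Total: $126,405.00 − $24,016.95 = $102,388.05

$102,388.05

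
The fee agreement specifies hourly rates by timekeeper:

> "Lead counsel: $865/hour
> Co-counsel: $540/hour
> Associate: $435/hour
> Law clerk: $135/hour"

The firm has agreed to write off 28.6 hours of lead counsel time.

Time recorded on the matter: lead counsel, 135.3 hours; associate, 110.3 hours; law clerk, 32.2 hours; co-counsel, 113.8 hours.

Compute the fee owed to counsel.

Lead counsel: 135.3 × $865 = $117,034.50
Co-counsel: 113.8 × $540 = $61,452.00
Associate: 110.3 × $435 = $47,980.50
Law clerk: 32.2 × $135 = $4,347.00
Subtotal: $230,814.00
Write-off: 28.6 × $865 = $24,739.00
Total: $230,814.00 − $24,739.00 = $206,075.00

$206,075.00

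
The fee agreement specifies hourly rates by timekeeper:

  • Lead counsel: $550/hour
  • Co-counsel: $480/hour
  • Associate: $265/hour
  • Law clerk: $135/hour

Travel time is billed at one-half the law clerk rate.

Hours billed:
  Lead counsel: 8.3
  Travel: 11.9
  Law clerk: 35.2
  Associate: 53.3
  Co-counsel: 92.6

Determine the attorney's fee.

Lead counsel: 8.3 × $550 = $4,565.00
Co-counsel: 92.6 × $480 = $44,448.00
Associate: 53.3 × $265 = $14,124.50
Law clerk: 35.2 × $135 = $4,752.00
Subtotal: $4,565.00 + $44,448.00 + $14,124.50 + $4,752.00 = $67,889.50
Travel: 11.9 × ($135 ÷ 2) = 11.9 × $67.50 = $803.25
Total: $67,889.50 + $803.25 = $68,692.75

$68,692.75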